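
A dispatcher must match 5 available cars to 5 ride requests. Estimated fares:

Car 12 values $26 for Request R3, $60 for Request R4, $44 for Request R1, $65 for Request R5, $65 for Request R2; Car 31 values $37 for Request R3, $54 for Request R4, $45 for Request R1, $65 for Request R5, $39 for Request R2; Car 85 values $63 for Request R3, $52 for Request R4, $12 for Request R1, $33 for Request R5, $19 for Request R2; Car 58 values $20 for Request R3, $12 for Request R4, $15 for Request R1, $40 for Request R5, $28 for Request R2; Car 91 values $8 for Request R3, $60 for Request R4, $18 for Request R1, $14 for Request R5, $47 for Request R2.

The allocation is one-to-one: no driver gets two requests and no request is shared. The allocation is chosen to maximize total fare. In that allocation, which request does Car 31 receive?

Optimal: Car 12→Request R2 ($65), Car 31→Request R1 ($45), Car 85→Request R3 ($63), Car 58→Request R5 ($40), Car 91→Request R4 ($60) — total 65+45+63+40+60 = $273.
Column-greedy (each request in turn goes to its best remaining driver) gives $255, worse by 18.
Car 31's own top request is Request R5 ($65), but forcing Car 31→Request R5 and reassigning the rest optimally gives only $268 — worse by 5.

Car 31 receives Request R1.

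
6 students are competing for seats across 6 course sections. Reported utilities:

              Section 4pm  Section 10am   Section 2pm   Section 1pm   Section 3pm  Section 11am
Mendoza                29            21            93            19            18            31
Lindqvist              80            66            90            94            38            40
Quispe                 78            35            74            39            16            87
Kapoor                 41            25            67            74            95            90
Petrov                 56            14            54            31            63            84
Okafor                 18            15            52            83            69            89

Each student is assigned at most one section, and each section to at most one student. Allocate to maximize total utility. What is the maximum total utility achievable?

Max total: 499 points

This is the linear assignment problem.
Optimal: Mendoza→Section 2pm (93 points), Lindqvist→Section 10am (66 points), Quispe→Section 4pm (78 points), Kapoor→Section 3pm (95 points), Petrov→Section 11am (84 points), Okafor→Section 1pm (83 points) — total 93+66+78+95+84+83 = 499 points.
Row-greedy (each student in turn takes its best remaining section) gives 440 points, worse by 59.
No other one-to-one assignment exceeds 499 points.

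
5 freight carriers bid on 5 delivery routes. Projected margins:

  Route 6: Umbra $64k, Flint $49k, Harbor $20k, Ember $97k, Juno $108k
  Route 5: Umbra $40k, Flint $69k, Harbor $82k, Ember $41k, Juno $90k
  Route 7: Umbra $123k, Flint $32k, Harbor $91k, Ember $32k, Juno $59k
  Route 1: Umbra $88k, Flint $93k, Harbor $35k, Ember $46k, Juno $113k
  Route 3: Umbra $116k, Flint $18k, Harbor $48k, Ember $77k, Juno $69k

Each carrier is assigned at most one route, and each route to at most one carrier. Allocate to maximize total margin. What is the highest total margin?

Max total: $487k

Optimal: Umbra→Route 3 ($116k), Flint→Route 1 ($93k), Harbor→Route 7 ($91k), Ember→Route 6 ($97k), Juno→Route 5 ($90k) — total 116+93+91+97+90 = $487k.
Max-entry greedy (repeatedly take the single best remaining cell) gives $433k, worse by 54.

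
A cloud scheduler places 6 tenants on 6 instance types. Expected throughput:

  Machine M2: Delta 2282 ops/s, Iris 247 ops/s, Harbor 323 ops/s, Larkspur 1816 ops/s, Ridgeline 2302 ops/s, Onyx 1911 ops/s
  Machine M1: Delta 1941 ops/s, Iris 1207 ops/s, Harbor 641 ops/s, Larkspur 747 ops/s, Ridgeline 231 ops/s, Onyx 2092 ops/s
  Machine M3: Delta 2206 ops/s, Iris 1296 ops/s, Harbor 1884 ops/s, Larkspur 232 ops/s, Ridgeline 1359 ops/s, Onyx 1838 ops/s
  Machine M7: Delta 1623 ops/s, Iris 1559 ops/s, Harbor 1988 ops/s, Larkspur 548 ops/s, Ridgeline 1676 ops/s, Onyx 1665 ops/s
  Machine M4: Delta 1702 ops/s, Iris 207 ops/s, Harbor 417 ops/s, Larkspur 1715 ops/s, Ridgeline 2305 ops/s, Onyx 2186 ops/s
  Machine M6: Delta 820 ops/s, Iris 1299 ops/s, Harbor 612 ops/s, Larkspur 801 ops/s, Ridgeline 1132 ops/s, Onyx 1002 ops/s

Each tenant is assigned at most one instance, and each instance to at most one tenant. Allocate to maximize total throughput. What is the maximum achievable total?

Max total: 11706 ops/s

This is the linear assignment problem.
Optimal: Delta→Machine M3 (2206 ops/s), Iris→Machine M6 (1299 ops/s), Harbor→Machine M7 (1988 ops/s), Larkspur→Machine M2 (1816 ops/s), Ridgeline→Machine M4 (2305 ops/s), Onyx→Machine M1 (2092 ops/s) — total 2206+1299+1988+1816+2305+2092 = 11706 ops/s.
Row-greedy (each tenant in turn takes its best remaining instance) gives 10664 ops/s, worse by 1042.
Next-best assignment: Delta→Machine M3, Iris→Machine M6, Harbor→Machine M7, Larkspur→Machine M4, Ridgeline→Machine M2, Onyx→Machine M1 = 11602 ops/s.
Every other assignment is strictly worse.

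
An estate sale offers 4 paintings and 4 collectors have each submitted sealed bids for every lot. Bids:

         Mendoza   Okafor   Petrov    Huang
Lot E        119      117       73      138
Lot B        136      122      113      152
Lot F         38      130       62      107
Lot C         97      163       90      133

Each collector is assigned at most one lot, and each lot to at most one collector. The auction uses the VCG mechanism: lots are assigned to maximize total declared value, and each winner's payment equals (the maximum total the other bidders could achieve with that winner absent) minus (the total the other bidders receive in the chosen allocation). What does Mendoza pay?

Efficient allocation: Mendoza→Lot E ($119), Okafor→Lot C ($163), Petrov→Lot B ($113), Huang→Lot F ($107); total welfare W = $502.
Mendoza receives Lot E at value $119, so the others get W − 119 = $383.
Without Mendoza: best allocation of the remaining 3 bidders over all 4 lots is Okafor→Lot C ($163), Petrov→Lot B ($113), Huang→Lot E ($138), total $414.
VCG payment = (others' best without Mendoza) − (others' welfare with Mendoza) = 414 − 383 = $31.

Mendoza pays $31.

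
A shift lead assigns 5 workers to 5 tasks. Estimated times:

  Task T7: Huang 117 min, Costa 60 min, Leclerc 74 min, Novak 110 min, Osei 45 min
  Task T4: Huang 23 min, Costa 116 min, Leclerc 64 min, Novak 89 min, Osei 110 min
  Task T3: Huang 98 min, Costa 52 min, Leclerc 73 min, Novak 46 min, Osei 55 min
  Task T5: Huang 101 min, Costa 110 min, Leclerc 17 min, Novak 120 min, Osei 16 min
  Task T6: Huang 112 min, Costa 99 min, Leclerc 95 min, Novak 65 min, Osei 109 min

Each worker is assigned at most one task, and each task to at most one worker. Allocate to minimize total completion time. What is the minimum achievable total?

Min total: 202 min

This is the linear assignment problem.
Optimal: Huang→Task T4 (23 min), Costa→Task T3 (52 min), Leclerc→Task T5 (17 min), Novak→Task T6 (65 min), Osei→Task T7 (45 min) — total 23+52+17+65+45 = 202 min.
Column-greedy (each task in turn goes to its cheapest remaining worker) gives 230 min, worse by 28.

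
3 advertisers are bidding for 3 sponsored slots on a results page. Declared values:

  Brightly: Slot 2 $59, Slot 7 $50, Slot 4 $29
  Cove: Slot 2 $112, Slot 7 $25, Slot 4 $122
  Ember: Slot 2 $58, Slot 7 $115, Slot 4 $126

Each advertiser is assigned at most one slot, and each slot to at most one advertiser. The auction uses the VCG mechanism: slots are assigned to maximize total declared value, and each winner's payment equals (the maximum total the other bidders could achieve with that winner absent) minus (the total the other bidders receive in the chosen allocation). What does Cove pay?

Cove pays $11.

Efficient allocation: Brightly→Slot 2 ($59), Cove→Slot 4 ($122), Ember→Slot 7 ($115); total welfare W = $296.
Cove receives Slot 4 at value $122, so the others get W − 122 = $174.
Without Cove: best allocation of the remaining 2 bidders over all 3 slots is Brightly→Slot 2 ($59), Ember→Slot 4 ($126), total $185.
VCG payment = (others' best without Cove) − (others' welfare with Cove) = 185 − 174 = $11.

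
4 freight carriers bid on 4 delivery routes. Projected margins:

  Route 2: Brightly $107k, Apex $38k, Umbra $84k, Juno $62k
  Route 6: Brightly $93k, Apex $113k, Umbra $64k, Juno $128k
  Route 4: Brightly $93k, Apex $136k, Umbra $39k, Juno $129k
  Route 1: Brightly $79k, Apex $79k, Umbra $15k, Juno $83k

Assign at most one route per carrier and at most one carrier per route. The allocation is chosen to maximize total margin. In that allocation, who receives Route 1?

This is the linear assignment problem.
Optimal: Brightly→Route 1 ($79k), Apex→Route 4 ($136k), Umbra→Route 2 ($84k), Juno→Route 6 ($128k) — total 79+136+84+128 = $427k.
Column-greedy (each route in turn goes to its best remaining carrier) gives $386k, worse by 41.
Brightly's own top route is Route 2 ($107k), but forcing Brightly→Route 2 and reassigning the rest optimally gives only $390k — worse by 37.

Brightly receives Route 1.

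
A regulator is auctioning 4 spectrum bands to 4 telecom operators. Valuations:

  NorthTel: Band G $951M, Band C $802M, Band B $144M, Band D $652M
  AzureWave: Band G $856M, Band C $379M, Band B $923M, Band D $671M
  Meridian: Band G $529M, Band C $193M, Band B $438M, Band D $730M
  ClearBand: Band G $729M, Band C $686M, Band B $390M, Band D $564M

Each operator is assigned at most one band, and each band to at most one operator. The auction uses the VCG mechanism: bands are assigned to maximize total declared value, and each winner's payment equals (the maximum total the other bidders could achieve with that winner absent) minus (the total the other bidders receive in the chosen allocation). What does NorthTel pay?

NorthTel pays $43M.

Efficient allocation: NorthTel→Band G ($951M), AzureWave→Band B ($923M), Meridian→Band D ($730M), ClearBand→Band C ($686M); total welfare W = $3290M.
NorthTel receives Band G at value $951M, so the others get W − 951 = $2339M.
Without NorthTel: best allocation of the remaining 3 bidders over all 4 bands is AzureWave→Band B ($923M), Meridian→Band D ($730M), ClearBand→Band G ($729M), total $2382M.
VCG payment = (others' best without NorthTel) − (others' welfare with NorthTel) = 2382 − 2339 = $43M.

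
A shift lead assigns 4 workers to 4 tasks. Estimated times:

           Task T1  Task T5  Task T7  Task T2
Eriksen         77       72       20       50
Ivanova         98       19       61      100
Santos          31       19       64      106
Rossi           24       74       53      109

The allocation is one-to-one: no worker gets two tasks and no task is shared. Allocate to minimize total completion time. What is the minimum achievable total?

This is the linear assignment problem.
Optimal: Eriksen→Task T2 (50 min), Ivanova→Task T5 (19 min), Santos→Task T1 (31 min), Rossi→Task T7 (53 min) — total 50+19+31+53 = 153 min.
Row-greedy (each worker in turn takes its cheapest remaining task) gives 179 min, worse by 26.
Swapping Rossi↔Santos (Rossi→Task T1 24 min, Santos→Task T7 64 min) adds 4.
Every other assignment is strictly worse.

Minimum total: 153 min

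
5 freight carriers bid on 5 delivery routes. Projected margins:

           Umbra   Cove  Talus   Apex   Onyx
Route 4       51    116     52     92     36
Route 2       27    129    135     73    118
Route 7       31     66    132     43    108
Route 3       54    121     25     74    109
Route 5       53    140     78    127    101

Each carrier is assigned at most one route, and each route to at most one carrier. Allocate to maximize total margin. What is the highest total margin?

Max total: $549k

This is the linear assignment problem.
Optimal: Umbra→Route 4 ($51k), Cove→Route 3 ($121k), Talus→Route 7 ($132k), Apex→Route 5 ($127k), Onyx→Route 2 ($118k) — total 51+121+132+127+118 = $549k.
Next-best assignment: Umbra→Route 4, Cove→Route 2, Talus→Route 7, Apex→Route 5, Onyx→Route 3 = $548k.
Swapping Umbra↔Talus (Umbra→Route 7 $31k, Talus→Route 4 $52k) loses 100.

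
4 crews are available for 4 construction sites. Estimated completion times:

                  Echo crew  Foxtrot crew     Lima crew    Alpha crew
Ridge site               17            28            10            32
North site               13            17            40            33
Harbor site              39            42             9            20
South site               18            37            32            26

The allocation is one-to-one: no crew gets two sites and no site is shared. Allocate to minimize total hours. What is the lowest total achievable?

Minimum total: 65 hours

Optimal: Echo crew→South site (18 hours), Foxtrot crew→North site (17 hours), Lima crew→Ridge site (10 hours), Alpha crew→Harbor site (20 hours) — total 18+17+10+20 = 65 hours.
Column-greedy (each site in turn goes to its cheapest remaining crew) gives 80 hours, worse by 15.
Swapping Echo crew↔Alpha crew (Echo crew→Harbor site 39 hours, Alpha crew→South site 26 hours) adds 27.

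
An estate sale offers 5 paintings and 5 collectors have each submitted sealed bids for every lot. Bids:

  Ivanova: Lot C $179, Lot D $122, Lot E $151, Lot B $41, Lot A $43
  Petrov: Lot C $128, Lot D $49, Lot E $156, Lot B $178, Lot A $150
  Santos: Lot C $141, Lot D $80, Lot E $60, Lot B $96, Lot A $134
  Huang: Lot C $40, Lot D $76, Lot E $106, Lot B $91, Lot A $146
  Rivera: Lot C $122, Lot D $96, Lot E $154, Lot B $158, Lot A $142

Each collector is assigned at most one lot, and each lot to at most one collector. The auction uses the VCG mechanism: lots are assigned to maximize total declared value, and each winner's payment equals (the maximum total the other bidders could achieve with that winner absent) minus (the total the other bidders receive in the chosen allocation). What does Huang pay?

Huang pays $50.

Efficient allocation: Ivanova→Lot D ($122), Petrov→Lot B ($178), Santos→Lot C ($141), Huang→Lot A ($146), Rivera→Lot E ($154); total welfare W = $741.
Huang receives Lot A at value $146, so the others get W − 146 = $595.
Without Huang: best allocation of the remaining 4 bidders over all 5 lots is Ivanova→Lot C ($179), Petrov→Lot B ($178), Santos→Lot A ($134), Rivera→Lot E ($154), total $645.
VCG payment = (others' best without Huang) − (others' welfare with Huang) = 645 − 595 = $50.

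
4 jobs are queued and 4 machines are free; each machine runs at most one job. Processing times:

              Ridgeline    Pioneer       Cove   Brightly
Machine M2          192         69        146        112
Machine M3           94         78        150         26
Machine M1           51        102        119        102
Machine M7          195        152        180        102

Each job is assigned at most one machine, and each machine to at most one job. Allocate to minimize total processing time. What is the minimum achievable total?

Optimal: Ridgeline→Machine M1 (51 min), Pioneer→Machine M2 (69 min), Cove→Machine M7 (180 min), Brightly→Machine M3 (26 min) — total 51+69+180+26 = 326 min.
Row-greedy (each job in turn takes its cheapest remaining machine) gives 372 min, worse by 46.
Next-best assignment: Ridgeline→Machine M1, Pioneer→Machine M2, Cove→Machine M3, Brightly→Machine M7 = 372 min.

Min total: 326 min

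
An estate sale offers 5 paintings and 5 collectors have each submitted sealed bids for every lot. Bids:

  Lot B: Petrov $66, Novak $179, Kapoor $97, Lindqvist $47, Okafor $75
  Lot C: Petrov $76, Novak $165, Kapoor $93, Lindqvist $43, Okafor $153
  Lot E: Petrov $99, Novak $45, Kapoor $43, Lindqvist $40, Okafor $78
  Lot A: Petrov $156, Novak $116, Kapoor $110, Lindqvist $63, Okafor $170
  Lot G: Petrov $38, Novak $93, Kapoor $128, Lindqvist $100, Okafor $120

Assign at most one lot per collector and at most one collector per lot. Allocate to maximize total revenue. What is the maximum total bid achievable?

Max total: $656

Optimal: Petrov→Lot A ($156), Novak→Lot B ($179), Kapoor→Lot G ($128), Lindqvist→Lot E ($40), Okafor→Lot C ($153) — total 156+179+128+40+153 = $656.
Max-entry greedy (repeatedly take the single best remaining cell) gives $619, worse by 37.
Next-best assignment: Petrov→Lot E, Novak→Lot B, Kapoor→Lot C, Lindqvist→Lot G, Okafor→Lot A = $641.
No other one-to-one assignment exceeds $656.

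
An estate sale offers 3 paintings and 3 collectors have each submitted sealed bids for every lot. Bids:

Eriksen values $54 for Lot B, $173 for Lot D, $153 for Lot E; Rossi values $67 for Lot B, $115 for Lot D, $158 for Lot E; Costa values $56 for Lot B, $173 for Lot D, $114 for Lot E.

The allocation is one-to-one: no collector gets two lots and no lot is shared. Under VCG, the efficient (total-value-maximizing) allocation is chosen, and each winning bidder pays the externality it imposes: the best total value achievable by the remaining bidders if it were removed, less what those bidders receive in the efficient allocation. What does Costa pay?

Efficient allocation: Eriksen→Lot E ($153), Rossi→Lot B ($67), Costa→Lot D ($173); total welfare W = $393.
Costa receives Lot D at value $173, so the others get W − 173 = $220.
Without Costa: best allocation of the remaining 2 bidders over all 3 lots is Eriksen→Lot D ($173), Rossi→Lot E ($158), total $331.
VCG payment = (others' best without Costa) − (others' welfare with Costa) = 331 − 220 = $111.

Costa pays $111.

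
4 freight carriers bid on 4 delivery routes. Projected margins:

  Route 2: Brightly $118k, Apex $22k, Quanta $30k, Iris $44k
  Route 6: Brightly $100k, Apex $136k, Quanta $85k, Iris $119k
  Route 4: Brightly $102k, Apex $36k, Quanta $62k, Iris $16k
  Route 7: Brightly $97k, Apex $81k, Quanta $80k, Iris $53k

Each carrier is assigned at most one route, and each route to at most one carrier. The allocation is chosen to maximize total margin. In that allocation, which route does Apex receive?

This is the linear assignment problem.
Optimal: Brightly→Route 2 ($118k), Apex→Route 7 ($81k), Quanta→Route 4 ($62k), Iris→Route 6 ($119k) — total 118+81+62+119 = $380k.
Column-greedy (each route in turn goes to its best remaining carrier) gives $369k, worse by 11.
Checked against all permutations: $380k is optimal.
Apex's own top route is Route 6 ($136k), but forcing Apex→Route 6 and reassigning the rest optimally gives only $369k — worse by 11.

Apex receives Route 7.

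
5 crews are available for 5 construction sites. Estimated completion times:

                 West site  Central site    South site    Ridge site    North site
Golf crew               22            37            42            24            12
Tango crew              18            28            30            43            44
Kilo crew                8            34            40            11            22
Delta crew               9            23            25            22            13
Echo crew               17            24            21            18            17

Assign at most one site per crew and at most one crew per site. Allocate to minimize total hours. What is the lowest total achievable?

This is a one-to-one assignment (minimum-cost bipartite matching).
Optimal: Golf crew→North site (12 hours), Tango crew→Central site (28 hours), Kilo crew→Ridge site (11 hours), Delta crew→West site (9 hours), Echo crew→South site (21 hours) — total 12+28+11+9+21 = 81 hours.
Row-greedy (each crew in turn takes its cheapest remaining site) gives 85 hours, worse by 4.

Min total: 81 hours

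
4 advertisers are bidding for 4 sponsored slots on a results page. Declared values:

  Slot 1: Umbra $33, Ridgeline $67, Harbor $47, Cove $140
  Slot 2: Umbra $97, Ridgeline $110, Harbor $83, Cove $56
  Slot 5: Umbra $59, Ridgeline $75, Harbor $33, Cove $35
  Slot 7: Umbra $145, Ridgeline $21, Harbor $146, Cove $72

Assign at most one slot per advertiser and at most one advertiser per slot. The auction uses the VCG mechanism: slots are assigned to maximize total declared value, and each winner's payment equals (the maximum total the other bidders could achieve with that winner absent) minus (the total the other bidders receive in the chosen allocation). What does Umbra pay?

Efficient allocation: Umbra→Slot 2 ($97), Ridgeline→Slot 5 ($75), Harbor→Slot 7 ($146), Cove→Slot 1 ($140); total welfare W = $458.
Umbra receives Slot 2 at value $97, so the others get W − 97 = $361.
Without Umbra: best allocation of the remaining 3 bidders over all 4 slots is Ridgeline→Slot 2 ($110), Harbor→Slot 7 ($146), Cove→Slot 1 ($140), total $396.
VCG payment = (others' best without Umbra) − (others' welfare with Umbra) = 396 − 361 = $35.

Umbra pays $35.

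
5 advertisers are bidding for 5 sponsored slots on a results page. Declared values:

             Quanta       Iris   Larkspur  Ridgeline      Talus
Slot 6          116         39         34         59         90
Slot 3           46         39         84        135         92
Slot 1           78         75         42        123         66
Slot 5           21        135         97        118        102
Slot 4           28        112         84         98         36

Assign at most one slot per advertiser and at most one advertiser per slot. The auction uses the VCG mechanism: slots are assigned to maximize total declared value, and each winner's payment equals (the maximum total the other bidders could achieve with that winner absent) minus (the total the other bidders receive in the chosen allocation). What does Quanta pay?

Quanta pays $10.

Efficient allocation: Quanta→Slot 6 ($116), Iris→Slot 5 ($135), Larkspur→Slot 4 ($84), Ridgeline→Slot 1 ($123), Talus→Slot 3 ($92); total welfare W = $550.
Quanta receives Slot 6 at value $116, so the others get W − 116 = $434.
Without Quanta: best allocation of the remaining 4 bidders over all 5 slots is Iris→Slot 5 ($135), Larkspur→Slot 4 ($84), Ridgeline→Slot 3 ($135), Talus→Slot 6 ($90), total $444.
VCG payment = (others' best without Quanta) − (others' welfare with Quanta) = 444 − 434 = $10.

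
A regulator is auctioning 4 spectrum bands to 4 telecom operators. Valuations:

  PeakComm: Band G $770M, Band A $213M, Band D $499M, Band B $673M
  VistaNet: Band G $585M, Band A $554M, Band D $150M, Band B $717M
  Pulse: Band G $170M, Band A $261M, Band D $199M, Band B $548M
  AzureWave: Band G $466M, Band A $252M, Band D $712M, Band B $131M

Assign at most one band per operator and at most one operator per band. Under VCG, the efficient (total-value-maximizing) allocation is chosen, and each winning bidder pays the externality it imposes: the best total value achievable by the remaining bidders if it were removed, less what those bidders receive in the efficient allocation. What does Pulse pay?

Efficient allocation: PeakComm→Band G ($770M), VistaNet→Band A ($554M), Pulse→Band B ($548M), AzureWave→Band D ($712M); total welfare W = $2584M.
Pulse receives Band B at value $548M, so the others get W − 548 = $2036M.
Without Pulse: best allocation of the remaining 3 bidders over all 4 bands is PeakComm→Band G ($770M), VistaNet→Band B ($717M), AzureWave→Band D ($712M), total $2199M.
VCG payment = (others' best without Pulse) − (others' welfare with Pulse) = 2199 − 2036 = $163M.

Pulse pays $163M.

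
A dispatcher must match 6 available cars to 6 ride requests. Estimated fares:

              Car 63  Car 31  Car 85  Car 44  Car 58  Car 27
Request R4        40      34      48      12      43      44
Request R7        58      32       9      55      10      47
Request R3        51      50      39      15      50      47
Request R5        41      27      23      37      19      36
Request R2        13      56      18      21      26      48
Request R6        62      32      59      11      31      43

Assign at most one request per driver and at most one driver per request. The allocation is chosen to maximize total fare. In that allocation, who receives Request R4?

Car 85 receives Request R4.

Optimal: Car 63→Request R6 ($62), Car 31→Request R2 ($56), Car 85→Request R4 ($48), Car 44→Request R7 ($55), Car 58→Request R3 ($50), Car 27→Request R5 ($36) — total 62+56+48+55+50+36 = $307.
Column-greedy (each request in turn goes to its best remaining driver) gives $272, worse by 35.
Next-best assignment: Car 63→Request R5, Car 31→Request R2, Car 85→Request R6, Car 44→Request R7, Car 58→Request R3, Car 27→Request R4 = $305.
Checked against all permutations: $307 is optimal.
Car 85's own top request is Request R6 ($59), but forcing Car 85→Request R6 and reassigning the rest optimally gives only $305 — worse by 2.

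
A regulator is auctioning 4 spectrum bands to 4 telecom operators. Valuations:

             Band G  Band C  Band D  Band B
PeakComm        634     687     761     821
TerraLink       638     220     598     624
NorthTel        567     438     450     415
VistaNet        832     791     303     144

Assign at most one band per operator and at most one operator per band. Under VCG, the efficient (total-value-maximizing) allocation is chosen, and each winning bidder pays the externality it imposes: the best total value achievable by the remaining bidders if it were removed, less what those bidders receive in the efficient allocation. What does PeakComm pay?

Efficient allocation: PeakComm→Band B ($821M), TerraLink→Band D ($598M), NorthTel→Band G ($567M), VistaNet→Band C ($791M); total welfare W = $2777M.
PeakComm receives Band B at value $821M, so the others get W − 821 = $1956M.
Without PeakComm: best allocation of the remaining 3 bidders over all 4 bands is TerraLink→Band B ($624M), NorthTel→Band G ($567M), VistaNet→Band C ($791M), total $1982M.
VCG payment = (others' best without PeakComm) − (others' welfare with PeakComm) = 1982 − 1956 = $26M.

PeakComm pays $26M.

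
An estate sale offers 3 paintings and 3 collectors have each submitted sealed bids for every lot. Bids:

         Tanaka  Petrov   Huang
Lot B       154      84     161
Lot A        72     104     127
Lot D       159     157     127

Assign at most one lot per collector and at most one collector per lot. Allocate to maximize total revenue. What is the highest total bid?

Maximum total: $438

Optimal: Tanaka→Lot B ($154), Petrov→Lot D ($157), Huang→Lot A ($127) — total 154+157+127 = $438.
Max-entry greedy (repeatedly take the single best remaining cell) gives $424, worse by 14.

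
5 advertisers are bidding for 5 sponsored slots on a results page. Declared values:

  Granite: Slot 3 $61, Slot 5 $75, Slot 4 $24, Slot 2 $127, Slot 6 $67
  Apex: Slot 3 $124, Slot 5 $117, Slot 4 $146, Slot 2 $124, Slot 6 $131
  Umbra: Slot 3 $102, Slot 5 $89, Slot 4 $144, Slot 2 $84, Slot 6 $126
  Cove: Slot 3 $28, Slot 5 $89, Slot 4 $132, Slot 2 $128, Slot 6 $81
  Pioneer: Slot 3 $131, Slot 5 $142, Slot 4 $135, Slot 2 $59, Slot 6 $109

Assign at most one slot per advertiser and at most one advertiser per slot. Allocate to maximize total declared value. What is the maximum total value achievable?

Maximum total: $651

This is the linear assignment problem.
Optimal: Granite→Slot 2 ($127), Apex→Slot 3 ($124), Umbra→Slot 6 ($126), Cove→Slot 4 ($132), Pioneer→Slot 5 ($142) — total 127+124+126+132+142 = $651.
Max-entry greedy (repeatedly take the single best remaining cell) gives $603, worse by 48.
Checked against all permutations: $651 is optimal.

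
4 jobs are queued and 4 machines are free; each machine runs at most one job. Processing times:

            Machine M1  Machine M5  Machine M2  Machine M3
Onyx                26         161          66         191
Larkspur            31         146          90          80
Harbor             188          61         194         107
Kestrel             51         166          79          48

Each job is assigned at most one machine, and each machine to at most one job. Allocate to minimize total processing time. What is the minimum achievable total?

Min total: 206 min

Optimal: Onyx→Machine M2 (66 min), Larkspur→Machine M1 (31 min), Harbor→Machine M5 (61 min), Kestrel→Machine M3 (48 min) — total 66+31+61+48 = 206 min.
Min-entry greedy (repeatedly take the single cheapest remaining cell) gives 225 min, worse by 19.
No other one-to-one assignment undercuts 206 min.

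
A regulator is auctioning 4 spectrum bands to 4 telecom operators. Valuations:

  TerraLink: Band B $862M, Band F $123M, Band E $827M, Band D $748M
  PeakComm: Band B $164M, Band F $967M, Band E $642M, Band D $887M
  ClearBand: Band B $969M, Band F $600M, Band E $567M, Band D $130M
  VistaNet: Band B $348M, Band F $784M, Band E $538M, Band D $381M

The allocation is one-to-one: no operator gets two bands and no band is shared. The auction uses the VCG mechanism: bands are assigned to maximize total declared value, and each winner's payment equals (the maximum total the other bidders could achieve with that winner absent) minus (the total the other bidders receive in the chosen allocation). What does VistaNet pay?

VistaNet pays $80M.

Efficient allocation: TerraLink→Band E ($827M), PeakComm→Band D ($887M), ClearBand→Band B ($969M), VistaNet→Band F ($784M); total welfare W = $3467M.
VistaNet receives Band F at value $784M, so the others get W − 784 = $2683M.
Without VistaNet: best allocation of the remaining 3 bidders over all 4 bands is TerraLink→Band E ($827M), PeakComm→Band F ($967M), ClearBand→Band B ($969M), total $2763M.
VCG payment = (others' best without VistaNet) − (others' welfare with VistaNet) = 2763 − 2683 = $80M.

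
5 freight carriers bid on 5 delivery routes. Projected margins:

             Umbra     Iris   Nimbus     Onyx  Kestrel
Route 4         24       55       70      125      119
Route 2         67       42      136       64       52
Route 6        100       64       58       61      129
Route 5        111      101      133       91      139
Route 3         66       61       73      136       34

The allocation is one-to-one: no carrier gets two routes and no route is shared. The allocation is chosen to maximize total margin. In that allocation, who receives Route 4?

Kestrel receives Route 4.

Optimal: Umbra→Route 6 ($100k), Iris→Route 5 ($101k), Nimbus→Route 2 ($136k), Onyx→Route 3 ($136k), Kestrel→Route 4 ($119k) — total 100+101+136+136+119 = $592k.
Row-greedy (each carrier in turn takes its best remaining route) gives $566k, worse by 26.
Next-best assignment: Umbra→Route 5, Iris→Route 4, Nimbus→Route 2, Onyx→Route 3, Kestrel→Route 6 = $567k.
No other one-to-one assignment exceeds $592k.
Kestrel's own top route is Route 5 ($139k), but forcing Kestrel→Route 5 and reassigning the rest optimally gives only $566k — worse by 26.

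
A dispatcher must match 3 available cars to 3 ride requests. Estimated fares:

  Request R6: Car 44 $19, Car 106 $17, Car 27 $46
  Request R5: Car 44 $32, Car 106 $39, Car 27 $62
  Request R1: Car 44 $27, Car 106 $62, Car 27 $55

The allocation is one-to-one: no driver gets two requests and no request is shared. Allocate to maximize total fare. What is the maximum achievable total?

This is the linear assignment problem.
Optimal: Car 44→Request R6 ($19), Car 106→Request R1 ($62), Car 27→Request R5 ($62) — total 19+62+62 = $143.

Max total: $143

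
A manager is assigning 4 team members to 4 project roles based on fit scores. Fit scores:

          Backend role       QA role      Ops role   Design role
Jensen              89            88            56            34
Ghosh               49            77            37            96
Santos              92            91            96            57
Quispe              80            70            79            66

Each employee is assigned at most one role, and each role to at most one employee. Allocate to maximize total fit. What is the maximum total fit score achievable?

Max total: 360 pts

Optimal: Jensen→QA role (88 pts), Ghosh→Design role (96 pts), Santos→Ops role (96 pts), Quispe→Backend role (80 pts) — total 88+96+96+80 = 360 pts.
Next-best assignment: Jensen→Backend role, Ghosh→Design role, Santos→QA role, Quispe→Ops role = 355 pts.
No other one-to-one assignment exceeds 360 pts.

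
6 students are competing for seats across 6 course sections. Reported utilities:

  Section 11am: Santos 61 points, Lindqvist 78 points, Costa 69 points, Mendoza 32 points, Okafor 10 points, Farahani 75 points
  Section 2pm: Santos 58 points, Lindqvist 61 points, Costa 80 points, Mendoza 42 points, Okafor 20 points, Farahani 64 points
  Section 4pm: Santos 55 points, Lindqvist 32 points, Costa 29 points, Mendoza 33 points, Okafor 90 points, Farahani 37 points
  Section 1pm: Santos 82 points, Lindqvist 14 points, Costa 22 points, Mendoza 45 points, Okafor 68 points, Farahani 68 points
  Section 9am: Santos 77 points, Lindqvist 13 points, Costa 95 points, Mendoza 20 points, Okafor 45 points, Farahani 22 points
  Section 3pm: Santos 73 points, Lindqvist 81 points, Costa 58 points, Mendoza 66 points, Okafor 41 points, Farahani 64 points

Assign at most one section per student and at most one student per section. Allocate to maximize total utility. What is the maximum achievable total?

Maximum total: 475 points

Optimal: Santos→Section 1pm (82 points), Lindqvist→Section 11am (78 points), Costa→Section 9am (95 points), Mendoza→Section 3pm (66 points), Okafor→Section 4pm (90 points), Farahani→Section 2pm (64 points) — total 82+78+95+66+90+64 = 475 points.
Row-greedy (each student in turn takes its best remaining section) gives 465 points, worse by 10.
Next-best assignment: Santos→Section 1pm, Lindqvist→Section 2pm, Costa→Section 9am, Mendoza→Section 3pm, Okafor→Section 4pm, Farahani→Section 11am = 469 points.
Swapping Okafor↔Mendoza (Okafor→Section 3pm 41 points, Mendoza→Section 4pm 33 points) loses 82.
No other one-to-one assignment exceeds 475 points.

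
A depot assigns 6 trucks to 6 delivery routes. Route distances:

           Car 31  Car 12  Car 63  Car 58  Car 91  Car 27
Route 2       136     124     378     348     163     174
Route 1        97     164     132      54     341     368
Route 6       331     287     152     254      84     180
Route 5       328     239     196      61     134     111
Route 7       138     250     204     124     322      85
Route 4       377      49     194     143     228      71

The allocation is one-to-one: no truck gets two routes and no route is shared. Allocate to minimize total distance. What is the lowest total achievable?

Optimal: Car 31→Route 2 (136 km), Car 12→Route 4 (49 km), Car 63→Route 1 (132 km), Car 58→Route 5 (61 km), Car 91→Route 6 (84 km), Car 27→Route 7 (85 km) — total 136+49+132+61+84+85 = 547 km.
Min-entry greedy (repeatedly take the single cheapest remaining cell) gives 604 km, worse by 57.
Swapping Car 12↔Car 31 (Car 12→Route 2 124 km, Car 31→Route 4 377 km) adds 316.
Checked against all permutations: 547 km is optimal.

Minimum total: 547 km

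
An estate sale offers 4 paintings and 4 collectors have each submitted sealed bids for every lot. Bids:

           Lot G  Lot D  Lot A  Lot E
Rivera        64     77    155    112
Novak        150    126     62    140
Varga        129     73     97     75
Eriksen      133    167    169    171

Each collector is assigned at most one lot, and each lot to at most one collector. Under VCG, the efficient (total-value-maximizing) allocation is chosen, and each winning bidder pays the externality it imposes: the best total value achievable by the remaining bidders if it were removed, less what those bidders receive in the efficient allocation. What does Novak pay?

Efficient allocation: Rivera→Lot A ($155), Novak→Lot E ($140), Varga→Lot G ($129), Eriksen→Lot D ($167); total welfare W = $591.
Novak receives Lot E at value $140, so the others get W − 140 = $451.
Without Novak: best allocation of the remaining 3 bidders over all 4 lots is Rivera→Lot A ($155), Varga→Lot G ($129), Eriksen→Lot E ($171), total $455.
VCG payment = (others' best without Novak) − (others' welfare with Novak) = 455 − 451 = $4.

Novak pays $4.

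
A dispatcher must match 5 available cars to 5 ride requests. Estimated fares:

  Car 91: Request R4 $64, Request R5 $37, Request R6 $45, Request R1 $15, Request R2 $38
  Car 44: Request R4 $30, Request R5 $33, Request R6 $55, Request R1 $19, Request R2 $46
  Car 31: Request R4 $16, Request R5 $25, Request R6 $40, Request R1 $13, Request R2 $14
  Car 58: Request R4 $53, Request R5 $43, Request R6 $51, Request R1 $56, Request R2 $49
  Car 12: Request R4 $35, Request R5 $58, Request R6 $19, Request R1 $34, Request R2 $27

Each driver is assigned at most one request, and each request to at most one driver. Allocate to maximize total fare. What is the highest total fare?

This is the linear assignment problem.
Optimal: Car 91→Request R4 ($64), Car 44→Request R2 ($46), Car 31→Request R6 ($40), Car 58→Request R1 ($56), Car 12→Request R5 ($58) — total 64+46+40+56+58 = $264.
Column-greedy (each request in turn goes to its best remaining driver) gives $247, worse by 17.

Max total: $264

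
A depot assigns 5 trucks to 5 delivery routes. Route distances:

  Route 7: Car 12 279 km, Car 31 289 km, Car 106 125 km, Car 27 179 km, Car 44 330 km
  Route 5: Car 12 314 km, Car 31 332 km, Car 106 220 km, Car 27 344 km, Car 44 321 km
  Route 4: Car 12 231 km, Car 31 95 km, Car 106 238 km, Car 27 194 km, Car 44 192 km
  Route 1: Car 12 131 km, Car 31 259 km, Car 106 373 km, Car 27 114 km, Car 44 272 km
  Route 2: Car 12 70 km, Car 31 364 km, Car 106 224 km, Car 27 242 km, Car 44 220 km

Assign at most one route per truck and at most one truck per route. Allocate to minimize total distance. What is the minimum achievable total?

Treat this as an assignment problem: match each truck to one route.
Optimal: Car 12→Route 2 (70 km), Car 31→Route 4 (95 km), Car 106→Route 7 (125 km), Car 27→Route 1 (114 km), Car 44→Route 5 (321 km) — total 70+95+125+114+321 = 725 km.
Column-greedy (each route in turn goes to its cheapest remaining truck) gives 868 km, worse by 143.

Minimum total: 725 km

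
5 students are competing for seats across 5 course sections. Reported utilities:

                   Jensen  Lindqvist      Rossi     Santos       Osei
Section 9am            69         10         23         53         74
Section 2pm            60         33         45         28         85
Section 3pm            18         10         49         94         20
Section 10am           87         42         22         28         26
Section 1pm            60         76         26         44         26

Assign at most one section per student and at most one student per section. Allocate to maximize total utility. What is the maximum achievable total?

This is the linear assignment problem.
Optimal: Jensen→Section 10am (87 points), Lindqvist→Section 1pm (76 points), Rossi→Section 2pm (45 points), Santos→Section 3pm (94 points), Osei→Section 9am (74 points) — total 87+76+45+94+74 = 376 points.
Max-entry greedy (repeatedly take the single best remaining cell) gives 365 points, worse by 11.
Next-best assignment: Jensen→Section 10am, Lindqvist→Section 1pm, Rossi→Section 9am, Santos→Section 3pm, Osei→Section 2pm = 365 points.
Swapping Santos↔Osei (Santos→Section 9am 53 points, Osei→Section 3pm 20 points) loses 95.
Checked against all permutations: 376 points is optimal.

Maximum total: 376 points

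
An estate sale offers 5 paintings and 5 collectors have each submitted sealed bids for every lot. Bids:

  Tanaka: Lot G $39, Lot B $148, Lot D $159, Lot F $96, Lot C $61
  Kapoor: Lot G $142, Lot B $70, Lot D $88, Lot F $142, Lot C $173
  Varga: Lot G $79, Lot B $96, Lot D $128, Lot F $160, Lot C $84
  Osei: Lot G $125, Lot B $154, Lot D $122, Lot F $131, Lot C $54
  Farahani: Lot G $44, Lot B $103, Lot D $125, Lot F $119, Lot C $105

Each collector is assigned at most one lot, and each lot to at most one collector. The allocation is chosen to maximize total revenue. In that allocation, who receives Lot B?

Tanaka receives Lot B.

Optimal: Tanaka→Lot B ($148), Kapoor→Lot C ($173), Varga→Lot F ($160), Osei→Lot G ($125), Farahani→Lot D ($125) — total 148+173+160+125+125 = $731.
Row-greedy (each collector in turn takes its best remaining lot) gives $690, worse by 41.
Next-best assignment: Tanaka→Lot D, Kapoor→Lot G, Varga→Lot F, Osei→Lot B, Farahani→Lot C = $720.
Swapping Tanaka↔Osei (Tanaka→Lot G $39, Osei→Lot B $154) loses 80.
Tanaka's own top lot is Lot D ($159), but forcing Tanaka→Lot D and reassigning the rest optimally gives only $720 — worse by 11.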